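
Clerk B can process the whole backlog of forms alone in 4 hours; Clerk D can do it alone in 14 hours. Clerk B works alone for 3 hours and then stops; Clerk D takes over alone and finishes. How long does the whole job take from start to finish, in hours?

In 3 hours Clerk B does 3/4 of the job, leaving 1/4.
Clerk D works at 1/14 per hour, so finishing takes 1/4 ÷ 1/14 = 7/2 hours.
Total time = 3 + 7/2 = 13/2 hours.

13/2 hours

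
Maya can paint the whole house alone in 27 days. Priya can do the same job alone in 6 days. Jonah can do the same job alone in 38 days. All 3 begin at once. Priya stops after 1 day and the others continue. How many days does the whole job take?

In the first 1 day the combined rate is 118/513, so 118/513 of the job is done, leaving 395/513.
After Priya leaves the rate is 65/1026 per day; the remaining 395/513 takes 158/13 days.
Total = 1 + 158/13 = 171/13 days.

171/13 days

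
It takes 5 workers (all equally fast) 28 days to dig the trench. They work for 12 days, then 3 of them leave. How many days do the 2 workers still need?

One worker does 1/140 of the job per day.
After 12 days with 5 workers, 3/7 is done (4/7 left).
With 2 workers the rate is 2/140 = 1/70, so the rest takes 4/7 ÷ 1/70 = 40 days.

40 days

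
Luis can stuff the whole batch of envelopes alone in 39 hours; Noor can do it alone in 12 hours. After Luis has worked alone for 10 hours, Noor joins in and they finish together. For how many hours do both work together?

116/17 hours

In 10 hours Luis does 10/39 of the job, leaving 29/39.
Luis and Noor together work at 17/156 per hour, so finishing takes 29/39 ÷ 17/156 = 116/17 hours.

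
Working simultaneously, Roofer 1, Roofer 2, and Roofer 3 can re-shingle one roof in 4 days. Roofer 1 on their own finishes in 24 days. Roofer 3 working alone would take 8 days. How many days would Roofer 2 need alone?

Combined rate is 1/4 per day.
Known contribution: 1/24 + 1/8 = (1 + 3)/24 = 4/24 = 1/6 per day.
So Roofer 2's rate is 1/4 − 1/6 = 1/12, meaning 12 days alone.

12 days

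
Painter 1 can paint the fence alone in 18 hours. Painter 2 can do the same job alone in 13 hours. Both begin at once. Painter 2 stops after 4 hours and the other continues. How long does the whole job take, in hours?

162/13 hours

In the first 4 hours the combined rate is 31/234, so 62/117 of the job is done, leaving 55/117.
After Painter 2 leaves the rate is 1/18 per hour; the remaining 55/117 takes 110/13 hours.
Total = 4 + 110/13 = 162/13 hours.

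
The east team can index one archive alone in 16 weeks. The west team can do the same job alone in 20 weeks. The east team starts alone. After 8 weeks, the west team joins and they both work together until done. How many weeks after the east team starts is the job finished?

In the first 8 weeks the east team alone does 8/16 = 1/2 of the job, leaving 1/2.
Once everyone is working, combined rate: 1/16 + 1/20 = (5 + 4)/80 = 9/80 per week.
Remaining 1/2 at 9/80 per week takes 40/9 weeks.
Total from the start = 8 + 40/9 = 112/9 weeks.

112/9 weeks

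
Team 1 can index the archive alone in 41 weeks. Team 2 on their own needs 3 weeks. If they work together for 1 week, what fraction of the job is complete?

44/123

Combined rate: 1/41 + 1/3 = (3 + 41)/123 = 44/123 per week.
In 1 week they complete 1·44/123 = 44/123 of the job.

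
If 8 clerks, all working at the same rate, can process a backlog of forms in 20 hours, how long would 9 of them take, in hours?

160/9 hours

Total work is 8·20 = 160 clerk-hours.
With 9 clerks: 160/9 hours.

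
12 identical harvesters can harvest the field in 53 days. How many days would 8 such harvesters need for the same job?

159/2 days

Total work is 12·53 = 636 harvester-days.
With 8 harvesters: 636/8 = 159/2 days.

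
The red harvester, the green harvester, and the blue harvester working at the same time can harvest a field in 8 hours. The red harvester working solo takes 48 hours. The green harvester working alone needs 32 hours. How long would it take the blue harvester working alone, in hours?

96/7 hours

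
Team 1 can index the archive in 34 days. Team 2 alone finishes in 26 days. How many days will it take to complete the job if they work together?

Combined rate: 1/34 + 1/26 = (13 + 17)/442 = 30/442 = 15/221 per day.
Time = 1 ÷ (15/221) = 221/15 days.

221/15 days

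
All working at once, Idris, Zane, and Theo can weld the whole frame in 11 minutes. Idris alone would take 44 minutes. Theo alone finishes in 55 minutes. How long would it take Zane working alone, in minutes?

20 minutes

Combined rate is 1/11 per minute.
Known contribution: 1/44 + 1/55 = (5 + 4)/220 = 9/220 per minute.
So Zane's rate is 1/11 − 9/220 = 1/20, meaning 20 minutes alone.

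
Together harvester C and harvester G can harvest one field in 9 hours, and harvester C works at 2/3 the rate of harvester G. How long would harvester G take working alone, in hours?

Let harvester G's rate be r; then harvester C's rate is (2/3)r, so together (2/3 + 1)r = (5/3)r = 1/9.
Thus r = 1/15 per hour.
Harvester G alone: 15 hours; harvester C alone: 45/2 hours.

15 hours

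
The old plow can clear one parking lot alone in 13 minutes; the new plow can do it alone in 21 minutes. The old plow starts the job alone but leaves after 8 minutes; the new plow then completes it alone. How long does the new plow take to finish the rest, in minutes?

105/13 minutes

In 8 minutes the old plow does 8/13 of the job, leaving 5/13.
The new plow works at 1/21 per minute, so finishing takes 5/13 ÷ 1/21 = 105/13 minutes.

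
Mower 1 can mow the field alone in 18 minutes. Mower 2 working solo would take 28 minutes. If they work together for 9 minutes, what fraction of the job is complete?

23/28

Combined rate: 1/18 + 1/28 = (14 + 9)/252 = 23/252 per minute.
In 9 minutes they complete 9·23/252 = 23/28 of the job.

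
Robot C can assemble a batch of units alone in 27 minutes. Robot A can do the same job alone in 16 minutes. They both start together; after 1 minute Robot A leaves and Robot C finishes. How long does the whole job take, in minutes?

405/16 minutes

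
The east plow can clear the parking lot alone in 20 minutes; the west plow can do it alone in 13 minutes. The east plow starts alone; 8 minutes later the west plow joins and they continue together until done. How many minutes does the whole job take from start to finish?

In 8 minutes the east plow does 8/20 = 2/5 of the job, leaving 3/5.
The east plow and the west plow together work at 33/260 per minute, so finishing takes 3/5 ÷ 33/260 = 52/11 minutes.
Total time = 8 + 52/11 = 140/11 minutes.

140/11 minutes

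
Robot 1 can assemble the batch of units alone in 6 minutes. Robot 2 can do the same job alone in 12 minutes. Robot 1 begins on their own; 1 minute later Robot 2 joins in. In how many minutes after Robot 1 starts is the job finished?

13/3 minutes

In the first 1 minute Robot 1 alone does 1/6 of the job, leaving 5/6.
Once everyone is working, combined rate: 1/6 + 1/12 = (2 + 1)/12 = 3/12 = 1/4 per minute.
Remaining 5/6 at 1/4 per minute takes 10/3 minutes.
Total from the start = 1 + 10/3 = 13/3 minutes.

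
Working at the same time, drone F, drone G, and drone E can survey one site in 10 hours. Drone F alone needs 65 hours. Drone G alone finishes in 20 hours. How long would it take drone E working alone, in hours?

260/9 hours

Combined rate is 1/10 per hour.
Known contribution: 1/65 + 1/20 = (4 + 13)/260 = 17/260 per hour.
So drone E's rate is 1/10 − 17/260 = 9/260, meaning 260/9 hours alone.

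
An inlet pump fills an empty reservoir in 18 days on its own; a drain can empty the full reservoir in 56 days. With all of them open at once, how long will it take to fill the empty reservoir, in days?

504/19 days

Net rate = 1/18 − 1/56 = (28 − 9)/504 = 19/504 per day.
Filling time = 1 ÷ (19/504) = 504/19 days.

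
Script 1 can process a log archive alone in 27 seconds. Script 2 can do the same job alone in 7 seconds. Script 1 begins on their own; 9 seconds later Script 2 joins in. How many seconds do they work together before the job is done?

In the first 9 seconds Script 1 alone does 9/27 = 1/3 of the job, leaving 2/3.
Once everyone is working, combined rate: 1/27 + 1/7 = (7 + 27)/189 = 34/189 per second.
Remaining 2/3 at 34/189 per second takes 63/17 seconds.

63/17 seconds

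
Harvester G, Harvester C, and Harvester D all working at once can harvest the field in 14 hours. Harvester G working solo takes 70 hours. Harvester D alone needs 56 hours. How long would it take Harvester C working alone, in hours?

280/11 hours

Combined rate is 1/14 per hour.
Known contribution: 1/70 + 1/56 = (4 + 5)/280 = 9/280 per hour.
So Harvester C's rate is 1/14 − 9/280 = 11/280, meaning 280/11 hours alone.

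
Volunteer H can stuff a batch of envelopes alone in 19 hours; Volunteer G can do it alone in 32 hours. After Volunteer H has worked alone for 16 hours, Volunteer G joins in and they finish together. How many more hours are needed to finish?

32/17 hours

In 16 hours Volunteer H does 16/19 of the job, leaving 3/19.
Volunteer H and Volunteer G together work at 51/608 per hour, so finishing takes 3/19 ÷ 51/608 = 32/17 hours.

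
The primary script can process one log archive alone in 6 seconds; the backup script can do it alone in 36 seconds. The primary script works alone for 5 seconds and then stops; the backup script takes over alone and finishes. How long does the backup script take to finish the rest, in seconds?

6 seconds

In 5 seconds the primary script does 5/6 of the job, leaving 1/6.
The backup script works at 1/36 per second, so finishing takes 1/6 ÷ 1/36 = 6 seconds.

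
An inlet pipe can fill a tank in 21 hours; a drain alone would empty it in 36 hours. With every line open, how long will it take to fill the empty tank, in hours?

252/5 hours

Net rate = 1/21 − 1/36 = (12 − 7)/252 = 5/252 per hour.
Filling time = 1 ÷ (5/252) = 252/5 hours.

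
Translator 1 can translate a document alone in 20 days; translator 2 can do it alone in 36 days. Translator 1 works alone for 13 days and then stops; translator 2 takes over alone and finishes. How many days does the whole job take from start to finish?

In 13 days translator 1 does 13/20 of the job, leaving 7/20.
Translator 2 works at 1/36 per day, so finishing takes 7/20 ÷ 1/36 = 63/5 days.
Total time = 13 + 63/5 = 128/5 days.

128/5 days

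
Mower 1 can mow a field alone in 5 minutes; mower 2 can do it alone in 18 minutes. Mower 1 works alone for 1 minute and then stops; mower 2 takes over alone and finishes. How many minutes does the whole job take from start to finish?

77/5 minutes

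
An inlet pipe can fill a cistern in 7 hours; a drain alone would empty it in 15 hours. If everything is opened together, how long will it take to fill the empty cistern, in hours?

Net rate = 1/7 − 1/15 = (15 − 7)/105 = 8/105 per hour.
Filling time = 1 ÷ (8/105) = 105/8 hours.

105/8 hours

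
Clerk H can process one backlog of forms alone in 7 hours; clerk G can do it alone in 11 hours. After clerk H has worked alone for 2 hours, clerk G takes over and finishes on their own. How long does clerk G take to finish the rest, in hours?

55/7 hours

In 2 hours clerk H does 2/7 of the job, leaving 5/7.
Clerk G works at 1/11 per hour, so finishing takes 5/7 ÷ 1/11 = 55/7 hours.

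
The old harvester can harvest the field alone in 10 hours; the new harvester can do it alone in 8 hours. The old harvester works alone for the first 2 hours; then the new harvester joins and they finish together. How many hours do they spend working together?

32/9 hours

In 2 hours the old harvester does 2/10 = 1/5 of the job, leaving 4/5.
The old harvester and the new harvester together work at 9/40 per hour, so finishing takes 4/5 ÷ 9/40 = 32/9 hours.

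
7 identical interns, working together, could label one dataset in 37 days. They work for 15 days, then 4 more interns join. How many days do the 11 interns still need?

14 days

One intern does 1/259 of the job per day.
After 15 days with 7 interns, 15/37 is done (22/37 left).
With 11 interns the rate is 11/259, so the rest takes 22/37 ÷ 11/259 = 14 days.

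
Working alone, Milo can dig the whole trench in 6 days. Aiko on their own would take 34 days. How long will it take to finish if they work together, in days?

Combined rate: 1/6 + 1/34 = (17 + 3)/102 = 20/102 = 10/51 per day.
Time = 1 ÷ (10/51) = 51/10 days.

51/10 days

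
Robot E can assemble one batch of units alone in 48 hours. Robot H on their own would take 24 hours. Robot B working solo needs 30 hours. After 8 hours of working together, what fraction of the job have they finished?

23/30

Combined rate: 1/48 + 1/24 + 1/30 = (5 + 10 + 8)/240 = 23/240 per hour.
In 8 hours they complete 8·23/240 = 23/30 of the job.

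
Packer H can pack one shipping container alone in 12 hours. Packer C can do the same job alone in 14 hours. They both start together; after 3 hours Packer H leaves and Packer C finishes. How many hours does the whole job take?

In the first 3 hours the combined rate is 13/84, so 13/28 of the job is done, leaving 15/28.
After Packer H leaves the rate is 1/14 per hour; the remaining 15/28 takes 15/2 hours.
Total = 3 + 15/2 = 21/2 hours.

21/2 hours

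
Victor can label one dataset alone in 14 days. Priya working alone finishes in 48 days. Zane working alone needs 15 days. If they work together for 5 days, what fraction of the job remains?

23/112

Combined rate: 1/14 + 1/48 + 1/15 = (120 + 35 + 112)/1680 = 267/1680 = 89/560 per day.
In 5 days they complete 5·89/560 = 89/112 of the job.
So 23/112 remains.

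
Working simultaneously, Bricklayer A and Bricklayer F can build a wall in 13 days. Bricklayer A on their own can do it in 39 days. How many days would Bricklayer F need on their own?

Combined rate is 1/13 per day.
Known contribution: 1/39 per day.
So Bricklayer F's rate is 1/13 − 1/39 = 2/39, meaning 39/2 days alone.

39/2 days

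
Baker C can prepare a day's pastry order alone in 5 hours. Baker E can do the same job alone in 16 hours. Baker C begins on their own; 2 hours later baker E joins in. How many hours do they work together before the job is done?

In the first 2 hours baker C alone does 2/5 of the job, leaving 3/5.
Once everyone is working, combined rate: 1/5 + 1/16 = (16 + 5)/80 = 21/80 per hour.
Remaining 3/5 at 21/80 per hour takes 16/7 hours.

16/7 hours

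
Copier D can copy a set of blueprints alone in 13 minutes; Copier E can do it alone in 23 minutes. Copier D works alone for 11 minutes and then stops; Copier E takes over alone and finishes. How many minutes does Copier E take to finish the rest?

In 11 minutes Copier D does 11/13 of the job, leaving 2/13.
Copier E works at 1/23 per minute, so finishing takes 2/13 ÷ 1/23 = 46/13 minutes.

46/13 minutes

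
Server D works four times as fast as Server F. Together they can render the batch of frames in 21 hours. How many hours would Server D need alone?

105/4 hours

Let Server F's rate be r; then Server D's rate is 4r, so together (4 + 1)r = 5r = 1/21.
Thus r = 1/105 per hour.
Server F alone: 105 hours; Server D alone: 105/4 hours.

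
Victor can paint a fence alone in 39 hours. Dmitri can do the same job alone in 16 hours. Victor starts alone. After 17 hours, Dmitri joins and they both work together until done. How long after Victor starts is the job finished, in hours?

117/5 hours

In the first 17 hours Victor alone does 17/39 of the job, leaving 22/39.
Once everyone is working, combined rate: 1/39 + 1/16 = (16 + 39)/624 = 55/624 per hour.
Remaining 22/39 at 55/624 per hour takes 32/5 hours.
Total from the start = 17 + 32/5 = 117/5 hours.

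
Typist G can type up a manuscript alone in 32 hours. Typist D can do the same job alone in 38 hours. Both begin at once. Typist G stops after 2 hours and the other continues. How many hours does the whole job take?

In the first 2 hours the combined rate is 35/608, so 35/304 of the job is done, leaving 269/304.
After typist G leaves the rate is 1/38 per hour; the remaining 269/304 takes 269/8 hours.
Total = 2 + 269/8 = 285/8 hours.

285/8 hours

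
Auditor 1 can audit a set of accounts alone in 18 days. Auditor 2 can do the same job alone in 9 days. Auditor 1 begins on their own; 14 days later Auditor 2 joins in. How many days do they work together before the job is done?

4/3 days

In the first 14 days Auditor 1 alone does 14/18 = 7/9 of the job, leaving 2/9.
Once everyone is working, combined rate: 1/18 + 1/9 = (1 + 2)/18 = 3/18 = 1/6 per day.
Remaining 2/9 at 1/6 per day takes 4/3 days.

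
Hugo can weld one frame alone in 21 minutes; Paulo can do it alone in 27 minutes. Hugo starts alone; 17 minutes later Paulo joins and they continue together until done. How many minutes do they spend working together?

9/4 minutes

In 17 minutes Hugo does 17/21 of the job, leaving 4/21.
Hugo and Paulo together work at 16/189 per minute, so finishing takes 4/21 ÷ 16/189 = 9/4 minutes.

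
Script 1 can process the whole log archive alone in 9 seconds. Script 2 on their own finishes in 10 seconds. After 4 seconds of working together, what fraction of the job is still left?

7/45

Combined rate: 1/9 + 1/10 = (10 + 9)/90 = 19/90 per second.
In 4 seconds they complete 4·19/90 = 38/45 of the job.
So 7/45 remains.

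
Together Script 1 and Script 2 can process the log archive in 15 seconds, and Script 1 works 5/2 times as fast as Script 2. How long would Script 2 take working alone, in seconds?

Let Script 2's rate be r; then Script 1's rate is (5/2)r, so together (5/2 + 1)r = (7/2)r = 1/15.
Thus r = 2/105 per second.
Script 2 alone: 105/2 seconds; Script 1 alone: 21 seconds.

105/2 seconds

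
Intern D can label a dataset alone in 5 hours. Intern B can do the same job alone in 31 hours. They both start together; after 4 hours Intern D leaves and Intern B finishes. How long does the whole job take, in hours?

31/5 hours

In the first 4 hours the combined rate is 36/155, so 144/155 of the job is done, leaving 11/155.
After Intern D leaves the rate is 1/31 per hour; the remaining 11/155 takes 11/5 hours.
Total = 4 + 11/5 = 31/5 hours.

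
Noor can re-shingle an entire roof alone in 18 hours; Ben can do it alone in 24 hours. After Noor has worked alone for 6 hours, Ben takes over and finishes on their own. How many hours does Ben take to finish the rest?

16 hours

In 6 hours Noor does 6/18 = 1/3 of the job, leaving 2/3.
Ben works at 1/24 per hour, so finishing takes 2/3 ÷ 1/24 = 16 hours.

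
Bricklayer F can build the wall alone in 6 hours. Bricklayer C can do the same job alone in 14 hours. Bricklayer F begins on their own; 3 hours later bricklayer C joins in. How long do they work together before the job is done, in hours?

In the first 3 hours bricklayer F alone does 3/6 = 1/2 of the job, leaving 1/2.
Once everyone is working, combined rate: 1/6 + 1/14 = (7 + 3)/42 = 10/42 = 5/21 per hour.
Remaining 1/2 at 5/21 per hour takes 21/10 hours.

21/10 hours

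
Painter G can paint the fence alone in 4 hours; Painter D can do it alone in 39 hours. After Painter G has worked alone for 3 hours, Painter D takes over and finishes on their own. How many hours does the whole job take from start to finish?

In 3 hours Painter G does 3/4 of the job, leaving 1/4.
Painter D works at 1/39 per hour, so finishing takes 1/4 ÷ 1/39 = 39/4 hours.
Total time = 3 + 39/4 = 51/4 hours.

51/4 hours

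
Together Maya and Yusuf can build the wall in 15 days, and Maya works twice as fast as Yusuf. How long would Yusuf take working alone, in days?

45 days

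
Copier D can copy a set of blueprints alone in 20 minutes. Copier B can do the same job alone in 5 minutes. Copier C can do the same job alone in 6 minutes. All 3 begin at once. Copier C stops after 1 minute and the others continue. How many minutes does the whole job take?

10/3 minutes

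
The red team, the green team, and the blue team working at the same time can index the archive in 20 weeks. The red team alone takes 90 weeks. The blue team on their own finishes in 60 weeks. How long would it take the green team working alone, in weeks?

45 weeks

Combined rate is 1/20 per week.
Known contribution: 1/90 + 1/60 = (2 + 3)/180 = 5/180 = 1/36 per week.
So the green team's rate is 1/20 − 1/36 = 1/45, meaning 45 weeks alone.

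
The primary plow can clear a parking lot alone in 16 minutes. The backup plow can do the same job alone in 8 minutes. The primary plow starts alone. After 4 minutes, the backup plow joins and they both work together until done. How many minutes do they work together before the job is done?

4 minutes

In the first 4 minutes the primary plow alone does 4/16 = 1/4 of the job, leaving 3/4.
Once everyone is working, combined rate: 1/16 + 1/8 = (1 + 2)/16 = 3/16 per minute.
Remaining 3/4 at 3/16 per minute takes 4 minutes.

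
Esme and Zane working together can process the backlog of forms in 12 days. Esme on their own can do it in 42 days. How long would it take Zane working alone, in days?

Combined rate is 1/12 per day.
Known contribution: 1/42 per day.
So Zane's rate is 1/12 − 1/42 = 5/84, meaning 84/5 days alone.

84/5 days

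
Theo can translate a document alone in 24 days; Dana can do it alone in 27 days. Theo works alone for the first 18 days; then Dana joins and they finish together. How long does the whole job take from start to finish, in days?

In 18 days Theo does 18/24 = 3/4 of the job, leaving 1/4.
Theo and Dana together work at 17/216 per day, so finishing takes 1/4 ÷ 17/216 = 54/17 days.
Total time = 18 + 54/17 = 360/17 days.

360/17 days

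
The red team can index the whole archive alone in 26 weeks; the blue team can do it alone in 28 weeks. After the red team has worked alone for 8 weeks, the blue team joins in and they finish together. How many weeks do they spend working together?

28/3 weeks

In 8 weeks the red team does 8/26 = 4/13 of the job, leaving 9/13.
The red team and the blue team together work at 27/364 per week, so finishing takes 9/13 ÷ 27/364 = 28/3 weeks.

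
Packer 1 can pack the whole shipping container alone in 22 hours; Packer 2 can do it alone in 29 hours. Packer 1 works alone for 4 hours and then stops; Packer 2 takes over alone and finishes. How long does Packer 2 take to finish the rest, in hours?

In 4 hours Packer 1 does 4/22 = 2/11 of the job, leaving 9/11.
Packer 2 works at 1/29 per hour, so finishing takes 9/11 ÷ 1/29 = 261/11 hours.

261/11 hours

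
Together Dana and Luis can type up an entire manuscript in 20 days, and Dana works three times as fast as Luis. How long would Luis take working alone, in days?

80 days

Let Luis's rate be r; then Dana's rate is 3r, so together (3 + 1)r = 4r = 1/20.
Thus r = 1/80 per day.
Luis alone: 80 days; Dana alone: 80/3 days.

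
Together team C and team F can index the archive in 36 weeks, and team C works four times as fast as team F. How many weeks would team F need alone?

Let team F's rate be r; then team C's rate is 4r, so together (4 + 1)r = 5r = 1/36.
Thus r = 1/180 per week.
Team F alone: 180 weeks; team C alone: 45 weeks.

180 weeks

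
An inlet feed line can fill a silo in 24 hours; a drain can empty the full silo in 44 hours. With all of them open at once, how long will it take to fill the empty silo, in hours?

Net rate = 1/24 − 1/44 = (11 − 6)/264 = 5/264 per hour.
Filling time = 1 ÷ (5/264) = 264/5 hours.

264/5 hours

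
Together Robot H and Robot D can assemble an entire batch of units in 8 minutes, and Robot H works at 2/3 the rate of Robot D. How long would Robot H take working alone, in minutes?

Let Robot D's rate be r; then Robot H's rate is (2/3)r, so together (2/3 + 1)r = (5/3)r = 1/8.
Thus r = 3/40 per minute.
Robot D alone: 40/3 minutes; Robot H alone: 20 minutes.

20 minutes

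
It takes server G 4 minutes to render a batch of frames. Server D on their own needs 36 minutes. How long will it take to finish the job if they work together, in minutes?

18/5 minutes

With two workers the combined time is the product over the sum: 4·36/(4+36) = 144/40 = 18/5 minutes.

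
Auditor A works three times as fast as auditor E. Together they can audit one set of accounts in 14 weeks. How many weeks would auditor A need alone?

Let auditor E's rate be r; then auditor A's rate is 3r, so together (3 + 1)r = 4r = 1/14.
Thus r = 1/56 per week.
Auditor E alone: 56 weeks; auditor A alone: 56/3 weeks.

56/3 weeks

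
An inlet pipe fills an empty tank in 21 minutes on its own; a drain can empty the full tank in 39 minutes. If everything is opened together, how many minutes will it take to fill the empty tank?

91/2 minutes

Net rate = 1/21 − 1/39 = (13 − 7)/273 = 6/273 = 2/91 per minute.
Filling time = 1 ÷ (2/91) = 91/2 minutes.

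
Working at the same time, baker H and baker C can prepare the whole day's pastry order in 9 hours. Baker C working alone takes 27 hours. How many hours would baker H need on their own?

Combined rate is 1/9 per hour.
Known contribution: 1/27 per hour.
So baker H's rate is 1/9 − 1/27 = 2/27, meaning 27/2 hours alone.

27/2 hours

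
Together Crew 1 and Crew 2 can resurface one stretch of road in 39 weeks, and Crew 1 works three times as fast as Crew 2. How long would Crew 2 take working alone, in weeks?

Let Crew 2's rate be r; then Crew 1's rate is 3r, so together (3 + 1)r = 4r = 1/39.
Thus r = 1/156 per week.
Crew 2 alone: 156 weeks; Crew 1 alone: 52 weeks.

156 weeks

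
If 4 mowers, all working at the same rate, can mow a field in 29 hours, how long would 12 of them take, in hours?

29/3 hours

Total work is 4·29 = 116 mower-hours.
With 12 mowers: 116/12 = 29/3 hours.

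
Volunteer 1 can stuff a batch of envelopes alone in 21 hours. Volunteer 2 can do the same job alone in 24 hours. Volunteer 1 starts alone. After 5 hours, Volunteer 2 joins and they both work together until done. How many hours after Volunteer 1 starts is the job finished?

203/15 hours

In the first 5 hours Volunteer 1 alone does 5/21 of the job, leaving 16/21.
Once everyone is working, combined rate: 1/21 + 1/24 = (8 + 7)/168 = 15/168 = 5/56 per hour.
Remaining 16/21 at 5/56 per hour takes 128/15 hours.
Total from the start = 5 + 128/15 = 203/15 hours.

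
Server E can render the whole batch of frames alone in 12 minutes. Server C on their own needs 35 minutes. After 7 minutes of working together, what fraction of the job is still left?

13/60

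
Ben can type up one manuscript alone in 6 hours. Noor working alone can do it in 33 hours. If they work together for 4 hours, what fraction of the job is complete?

Combined rate: 1/6 + 1/33 = (11 + 2)/66 = 13/66 per hour.
In 4 hours they complete 4·13/66 = 26/33 of the job.

26/33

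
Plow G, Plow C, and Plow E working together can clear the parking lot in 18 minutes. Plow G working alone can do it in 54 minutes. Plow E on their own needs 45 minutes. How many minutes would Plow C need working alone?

135/2 minutes

Combined rate is 1/18 per minute.
Known contribution: 1/54 + 1/45 = (5 + 6)/270 = 11/270 per minute.
So Plow C's rate is 1/18 − 11/270 = 2/135, meaning 135/2 minutes alone.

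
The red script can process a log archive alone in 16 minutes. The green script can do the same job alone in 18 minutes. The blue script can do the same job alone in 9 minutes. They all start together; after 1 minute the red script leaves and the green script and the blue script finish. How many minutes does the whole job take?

45/8 minutes

In the first 1 minute the combined rate is 11/48, so 11/48 of the job is done, leaving 37/48.
After the red script leaves the rate is 1/6 per minute; the remaining 37/48 takes 37/8 minutes.
Total = 1 + 37/8 = 45/8 minutes.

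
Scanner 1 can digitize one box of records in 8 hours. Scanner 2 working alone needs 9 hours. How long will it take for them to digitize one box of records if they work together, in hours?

Combined rate: 1/8 + 1/9 = (9 + 8)/72 = 17/72 per hour.
Time = 1 ÷ (17/72) = 72/17 hours.

72/17 hours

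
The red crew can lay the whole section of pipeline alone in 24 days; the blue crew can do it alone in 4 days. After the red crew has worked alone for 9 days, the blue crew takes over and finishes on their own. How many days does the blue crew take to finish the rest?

In 9 days the red crew does 9/24 = 3/8 of the job, leaving 5/8.
The blue crew works at 1/4 per day, so finishing takes 5/8 ÷ 1/4 = 5/2 days.

5/2 days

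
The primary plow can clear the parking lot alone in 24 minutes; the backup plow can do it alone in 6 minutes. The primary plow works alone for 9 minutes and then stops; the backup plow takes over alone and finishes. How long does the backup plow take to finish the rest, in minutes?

In 9 minutes the primary plow does 9/24 = 3/8 of the job, leaving 5/8.
The backup plow works at 1/6 per minute, so finishing takes 5/8 ÷ 1/6 = 15/4 minutes.

15/4 minutes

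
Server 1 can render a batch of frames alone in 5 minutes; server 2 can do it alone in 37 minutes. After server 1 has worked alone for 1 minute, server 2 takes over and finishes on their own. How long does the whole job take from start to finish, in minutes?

153/5 minutes

In 1 minute server 1 does 1/5 of the job, leaving 4/5.
Server 2 works at 1/37 per minute, so finishing takes 4/5 ÷ 1/37 = 148/5 minutes.
Total time = 1 + 148/5 = 153/5 minutes.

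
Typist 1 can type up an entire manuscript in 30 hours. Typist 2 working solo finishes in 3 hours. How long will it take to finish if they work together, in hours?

30/11 hours

Combined rate: 1/30 + 1/3 = (1 + 10)/30 = 11/30 per hour.
Time = 1 ÷ (11/30) = 30/11 hours.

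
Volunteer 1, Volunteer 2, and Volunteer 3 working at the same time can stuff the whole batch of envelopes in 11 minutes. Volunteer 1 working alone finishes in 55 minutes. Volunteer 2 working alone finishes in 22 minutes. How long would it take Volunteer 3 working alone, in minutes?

110/3 minutes

Combined rate is 1/11 per minute.
Known contribution: 1/55 + 1/22 = (2 + 5)/110 = 7/110 per minute.
So Volunteer 3's rate is 1/11 − 7/110 = 3/110, meaning 110/3 minutes alone.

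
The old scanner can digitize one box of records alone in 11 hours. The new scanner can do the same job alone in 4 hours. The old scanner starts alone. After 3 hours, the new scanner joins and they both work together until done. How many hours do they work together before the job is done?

In the first 3 hours the old scanner alone does 3/11 of the job, leaving 8/11.
Once everyone is working, combined rate: 1/11 + 1/4 = (4 + 11)/44 = 15/44 per hour.
Remaining 8/11 at 15/44 per hour takes 32/15 hours.

32/15 hours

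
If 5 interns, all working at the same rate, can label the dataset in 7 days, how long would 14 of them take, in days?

5/2 days

Total work is 5·7 = 35 intern-days.
With 14 interns: 35/14 = 5/2 days.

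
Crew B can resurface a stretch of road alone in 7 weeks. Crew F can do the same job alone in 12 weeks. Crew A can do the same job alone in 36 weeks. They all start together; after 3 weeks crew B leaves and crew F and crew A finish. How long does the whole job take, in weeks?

36/7 weeks

In the first 3 weeks the combined rate is 16/63, so 16/21 of the job is done, leaving 5/21.
After crew B leaves the rate is 1/9 per week; the remaining 5/21 takes 15/7 weeks.
Total = 3 + 15/7 = 36/7 weeks.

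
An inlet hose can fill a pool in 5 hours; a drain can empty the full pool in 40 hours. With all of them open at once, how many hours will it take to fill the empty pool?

40/7 hours

Net rate = 1/5 − 1/40 = (8 − 1)/40 = 7/40 per hour.
Filling time = 1 ÷ (7/40) = 40/7 hours.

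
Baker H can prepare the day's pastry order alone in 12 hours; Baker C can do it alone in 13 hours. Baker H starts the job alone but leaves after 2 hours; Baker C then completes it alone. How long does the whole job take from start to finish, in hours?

77/6 hours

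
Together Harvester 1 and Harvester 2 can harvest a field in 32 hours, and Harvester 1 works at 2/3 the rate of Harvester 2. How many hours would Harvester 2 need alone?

Let Harvester 2's rate be r; then Harvester 1's rate is (2/3)r, so together (2/3 + 1)r = (5/3)r = 1/32.
Thus r = 3/160 per hour.
Harvester 2 alone: 160/3 hours; Harvester 1 alone: 80 hours.

160/3 hours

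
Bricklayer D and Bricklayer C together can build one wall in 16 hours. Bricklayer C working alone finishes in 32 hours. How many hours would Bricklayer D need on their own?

32 hours

Combined rate is 1/16 per hour.
Known contribution: 1/32 per hour.
So Bricklayer D's rate is 1/16 − 1/32 = 1/32, meaning 32 hours alone.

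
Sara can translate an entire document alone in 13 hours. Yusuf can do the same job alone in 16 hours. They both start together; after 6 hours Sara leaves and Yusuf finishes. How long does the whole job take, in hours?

In the first 6 hours the combined rate is 29/208, so 87/104 of the job is done, leaving 17/104.
After Sara leaves the rate is 1/16 per hour; the remaining 17/104 takes 34/13 hours.
Total = 6 + 34/13 = 112/13 hours.

112/13 hours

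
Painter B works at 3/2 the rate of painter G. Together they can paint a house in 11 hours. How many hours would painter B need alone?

Let painter G's rate be r; then painter B's rate is (3/2)r, so together (3/2 + 1)r = (5/2)r = 1/11.
Thus r = 2/55 per hour.
Painter G alone: 55/2 hours; painter B alone: 55/3 hours.

55/3 hours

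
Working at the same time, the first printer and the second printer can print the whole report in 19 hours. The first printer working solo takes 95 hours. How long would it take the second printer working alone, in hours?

Combined rate is 1/19 per hour.
Known contribution: 1/95 per hour.
So the second printer's rate is 1/19 − 1/95 = 4/95, meaning 95/4 hours alone.

95/4 hours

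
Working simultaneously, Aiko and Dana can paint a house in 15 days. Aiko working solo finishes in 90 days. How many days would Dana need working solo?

Combined rate is 1/15 per day.
Known contribution: 1/90 per day.
So Dana's rate is 1/15 − 1/90 = 1/18, meaning 18 days alone.

18 days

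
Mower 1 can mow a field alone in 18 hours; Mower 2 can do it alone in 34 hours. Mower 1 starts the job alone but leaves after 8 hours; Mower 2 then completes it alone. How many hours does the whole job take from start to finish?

In 8 hours Mower 1 does 8/18 = 4/9 of the job, leaving 5/9.
Mower 2 works at 1/34 per hour, so finishing takes 5/9 ÷ 1/34 = 170/9 hours.
Total time = 8 + 170/9 = 242/9 hours.

242/9 hours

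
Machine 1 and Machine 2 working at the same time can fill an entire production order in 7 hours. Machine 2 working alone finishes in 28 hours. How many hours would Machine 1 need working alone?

28/3 hours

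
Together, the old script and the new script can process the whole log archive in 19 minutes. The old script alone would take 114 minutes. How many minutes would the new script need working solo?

Combined rate is 1/19 per minute.
Known contribution: 1/114 per minute.
So the new script's rate is 1/19 − 1/114 = 5/114, meaning 114/5 minutes alone.

114/5 minutes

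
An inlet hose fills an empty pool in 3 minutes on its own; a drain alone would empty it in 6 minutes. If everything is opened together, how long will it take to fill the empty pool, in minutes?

6 minutes

Net rate = 1/3 − 1/6 = (2 − 1)/6 = 1/6 per minute.
Filling time = 1 ÷ (1/6) = 6 minutes.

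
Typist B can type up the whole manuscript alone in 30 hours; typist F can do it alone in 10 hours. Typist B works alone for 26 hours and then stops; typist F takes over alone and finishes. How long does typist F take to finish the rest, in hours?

In 26 hours typist B does 26/30 = 13/15 of the job, leaving 2/15.
Typist F works at 1/10 per hour, so finishing takes 2/15 ÷ 1/10 = 4/3 hours.

4/3 hours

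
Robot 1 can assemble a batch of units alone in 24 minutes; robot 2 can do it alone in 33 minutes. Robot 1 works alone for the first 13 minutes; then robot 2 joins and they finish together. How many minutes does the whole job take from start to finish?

368/19 minutes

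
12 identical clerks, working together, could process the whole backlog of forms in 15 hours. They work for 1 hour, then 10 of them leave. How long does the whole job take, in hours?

85 hours

One clerk does 1/180 of the job per hour.
After 1 hour with 12 clerks, 1/15 is done (14/15 left).
With 2 clerks the rate is 2/180 = 1/90, so the rest takes 14/15 ÷ 1/90 = 84 hours.
Total = 1 + 84 = 85 hours.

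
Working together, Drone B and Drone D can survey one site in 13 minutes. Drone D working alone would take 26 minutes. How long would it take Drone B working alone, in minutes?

26 minutes

Combined rate is 1/13 per minute.
Known contribution: 1/26 per minute.
So Drone B's rate is 1/13 − 1/26 = 1/26, meaning 26 minutes alone.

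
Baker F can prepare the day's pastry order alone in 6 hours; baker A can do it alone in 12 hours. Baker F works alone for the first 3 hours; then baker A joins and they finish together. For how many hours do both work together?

2 hours

In 3 hours baker F does 3/6 = 1/2 of the job, leaving 1/2.
Baker F and baker A together work at 1/4 per hour, so finishing takes 1/2 ÷ 1/4 = 2 hours.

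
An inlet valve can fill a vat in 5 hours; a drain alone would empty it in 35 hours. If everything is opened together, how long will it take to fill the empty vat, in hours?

35/6 hours

Net rate = 1/5 − 1/35 = (7 − 1)/35 = 6/35 per hour.
Filling time = 1 ÷ (6/35) = 35/6 hours.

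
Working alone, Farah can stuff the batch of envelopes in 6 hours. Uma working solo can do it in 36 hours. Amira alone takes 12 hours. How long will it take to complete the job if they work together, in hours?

Combined rate: 1/6 + 1/36 + 1/12 = (6 + 1 + 3)/36 = 10/36 = 5/18 per hour.
Time = 1 ÷ (5/18) = 18/5 hours.

18/5 hours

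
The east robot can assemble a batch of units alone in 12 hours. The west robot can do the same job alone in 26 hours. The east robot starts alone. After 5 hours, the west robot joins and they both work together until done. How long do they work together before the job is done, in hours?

In the first 5 hours the east robot alone does 5/12 of the job, leaving 7/12.
Once everyone is working, combined rate: 1/12 + 1/26 = (13 + 6)/156 = 19/156 per hour.
Remaining 7/12 at 19/156 per hour takes 91/19 hours.

91/19 hours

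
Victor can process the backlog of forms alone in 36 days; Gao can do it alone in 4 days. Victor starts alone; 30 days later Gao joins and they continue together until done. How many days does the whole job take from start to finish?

153/5 days

In 30 days Victor does 30/36 = 5/6 of the job, leaving 1/6.
Victor and Gao together work at 5/18 per day, so finishing takes 1/6 ÷ 5/18 = 3/5 days.
Total time = 30 + 3/5 = 153/5 days.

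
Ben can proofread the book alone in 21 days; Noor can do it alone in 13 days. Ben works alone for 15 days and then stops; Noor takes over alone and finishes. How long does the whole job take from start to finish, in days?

In 15 days Ben does 15/21 = 5/7 of the job, leaving 2/7.
Noor works at 1/13 per day, so finishing takes 2/7 ÷ 1/13 = 26/7 days.
Total time = 15 + 26/7 = 131/7 days.

131/7 days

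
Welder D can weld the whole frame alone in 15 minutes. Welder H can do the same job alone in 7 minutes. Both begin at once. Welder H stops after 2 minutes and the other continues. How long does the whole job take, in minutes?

75/7 minutes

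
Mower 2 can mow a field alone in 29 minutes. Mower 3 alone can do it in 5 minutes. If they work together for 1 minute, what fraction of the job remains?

111/145

Combined rate: 1/29 + 1/5 = (5 + 29)/145 = 34/145 per minute.
In 1 minute they complete 1·34/145 = 34/145 of the job.
So 111/145 remains.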